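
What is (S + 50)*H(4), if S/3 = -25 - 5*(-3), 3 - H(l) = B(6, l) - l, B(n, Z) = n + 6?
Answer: -100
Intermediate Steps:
B(n, Z) = 6 + n
H(l) = -9 + l (H(l) = 3 - ((6 + 6) - l) = 3 - (12 - l) = 3 + (-12 + l) = -9 + l)
S = -30 (S = 3*(-25 - 5*(-3)) = 3*(-25 + 15) = 3*(-10) = -30)
(S + 50)*H(4) = (-30 + 50)*(-9 + 4) = 20*(-5) = -100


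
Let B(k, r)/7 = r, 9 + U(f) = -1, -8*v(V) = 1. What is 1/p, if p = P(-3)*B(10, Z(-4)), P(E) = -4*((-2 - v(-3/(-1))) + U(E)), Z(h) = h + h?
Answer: -1/2660 ≈ -0.00037594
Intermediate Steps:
v(V) = -1/8 (v(V) = -1/8*1 = -1/8)
U(f) = -10 (U(f) = -9 - 1 = -10)
Z(h) = 2*h
B(k, r) = 7*r
P(E) = 95/2 (P(E) = -4*((-2 - 1*(-1/8)) - 10) = -4*((-2 + 1/8) - 10) = -4*(-15/8 - 10) = -4*(-95/8) = 95/2)
p = -2660 (p = 95*(7*(2*(-4)))/2 = 95*(7*(-8))/2 = (95/2)*(-56) = -2660)
1/p = 1/(-2660) = -1/2660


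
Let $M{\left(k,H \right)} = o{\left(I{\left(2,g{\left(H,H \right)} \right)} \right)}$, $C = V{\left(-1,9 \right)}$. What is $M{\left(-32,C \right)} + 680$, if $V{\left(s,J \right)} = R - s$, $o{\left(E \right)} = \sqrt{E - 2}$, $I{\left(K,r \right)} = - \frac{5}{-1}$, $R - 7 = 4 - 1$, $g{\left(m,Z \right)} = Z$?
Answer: $680 + \sqrt{3} \approx 681.73$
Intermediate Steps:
$R = 10$ ($R = 7 + \left(4 - 1\right) = 7 + 3 = 10$)
$I{\left(K,r \right)} = 5$ ($I{\left(K,r \right)} = \left(-5\right) \left(-1\right) = 5$)
$o{\left(E \right)} = \sqrt{-2 + E}$
$V{\left(s,J \right)} = 10 - s$
$C = 11$ ($C = 10 - -1 = 10 + 1 = 11$)
$M{\left(k,H \right)} = \sqrt{3}$ ($M{\left(k,H \right)} = \sqrt{-2 + 5} = \sqrt{3}$)
$M{\left(-32,C \right)} + 680 = \sqrt{3} + 680 = 680 + \sqrt{3}$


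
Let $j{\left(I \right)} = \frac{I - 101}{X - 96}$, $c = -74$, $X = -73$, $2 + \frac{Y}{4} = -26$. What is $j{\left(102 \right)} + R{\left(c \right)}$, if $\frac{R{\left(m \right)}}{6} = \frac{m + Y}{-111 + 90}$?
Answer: $\frac{62861}{1183} \approx 53.137$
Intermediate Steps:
$Y = -112$ ($Y = -8 + 4 \left(-26\right) = -8 - 104 = -112$)
$R{\left(m \right)} = 32 - \frac{2 m}{7}$ ($R{\left(m \right)} = 6 \frac{m - 112}{-111 + 90} = 6 \frac{-112 + m}{-21} = 6 \left(-112 + m\right) \left(- \frac{1}{21}\right) = 6 \left(\frac{16}{3} - \frac{m}{21}\right) = 32 - \frac{2 m}{7}$)
$j{\left(I \right)} = \frac{101}{169} - \frac{I}{169}$ ($j{\left(I \right)} = \frac{I - 101}{-73 - 96} = \frac{-101 + I}{-169} = \left(-101 + I\right) \left(- \frac{1}{169}\right) = \frac{101}{169} - \frac{I}{169}$)
$j{\left(102 \right)} + R{\left(c \right)} = \left(\frac{101}{169} - \frac{102}{169}\right) + \left(32 - - \frac{148}{7}\right) = \left(\frac{101}{169} - \frac{102}{169}\right) + \left(32 + \frac{148}{7}\right) = - \frac{1}{169} + \frac{372}{7} = \frac{62861}{1183}$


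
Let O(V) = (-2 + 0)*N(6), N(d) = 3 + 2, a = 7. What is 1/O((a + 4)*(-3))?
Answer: -⅒ ≈ -0.10000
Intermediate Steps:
N(d) = 5
O(V) = -10 (O(V) = (-2 + 0)*5 = -2*5 = -10)
1/O((a + 4)*(-3)) = 1/(-10) = -⅒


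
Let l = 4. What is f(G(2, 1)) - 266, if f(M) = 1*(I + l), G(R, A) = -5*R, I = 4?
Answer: -258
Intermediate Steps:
f(M) = 8 (f(M) = 1*(4 + 4) = 1*8 = 8)
f(G(2, 1)) - 266 = 8 - 266 = -258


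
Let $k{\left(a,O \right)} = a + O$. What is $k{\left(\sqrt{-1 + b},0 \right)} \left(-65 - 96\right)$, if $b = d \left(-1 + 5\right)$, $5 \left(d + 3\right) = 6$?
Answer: $- \frac{161 i \sqrt{205}}{5} \approx - 461.03 i$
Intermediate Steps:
$d = - \frac{9}{5}$ ($d = -3 + \frac{1}{5} \cdot 6 = -3 + \frac{6}{5} = - \frac{9}{5} \approx -1.8$)
$b = - \frac{36}{5}$ ($b = - \frac{9 \left(-1 + 5\right)}{5} = \left(- \frac{9}{5}\right) 4 = - \frac{36}{5} \approx -7.2$)
$k{\left(a,O \right)} = O + a$
$k{\left(\sqrt{-1 + b},0 \right)} \left(-65 - 96\right) = \left(0 + \sqrt{-1 - \frac{36}{5}}\right) \left(-65 - 96\right) = \left(0 + \sqrt{- \frac{41}{5}}\right) \left(-161\right) = \left(0 + \frac{i \sqrt{205}}{5}\right) \left(-161\right) = \frac{i \sqrt{205}}{5} \left(-161\right) = - \frac{161 i \sqrt{205}}{5}$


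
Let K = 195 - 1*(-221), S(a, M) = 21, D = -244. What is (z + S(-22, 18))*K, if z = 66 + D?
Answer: -65312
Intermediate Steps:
z = -178 (z = 66 - 244 = -178)
K = 416 (K = 195 + 221 = 416)
(z + S(-22, 18))*K = (-178 + 21)*416 = -157*416 = -65312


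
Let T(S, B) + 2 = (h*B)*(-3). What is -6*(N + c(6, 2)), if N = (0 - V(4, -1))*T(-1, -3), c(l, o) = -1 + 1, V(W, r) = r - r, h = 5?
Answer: 0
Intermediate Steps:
V(W, r) = 0
c(l, o) = 0
T(S, B) = -2 - 15*B (T(S, B) = -2 + (5*B)*(-3) = -2 - 15*B)
N = 0 (N = (0 - 1*0)*(-2 - 15*(-3)) = (0 + 0)*(-2 + 45) = 0*43 = 0)
-6*(N + c(6, 2)) = -6*(0 + 0) = -6*0 = 0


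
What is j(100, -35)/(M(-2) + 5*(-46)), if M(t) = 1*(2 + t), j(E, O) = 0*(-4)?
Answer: 0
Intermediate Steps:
j(E, O) = 0
M(t) = 2 + t
j(100, -35)/(M(-2) + 5*(-46)) = 0/((2 - 2) + 5*(-46)) = 0/(0 - 230) = 0/(-230) = 0*(-1/230) = 0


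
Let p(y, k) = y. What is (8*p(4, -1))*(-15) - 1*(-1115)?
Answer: 635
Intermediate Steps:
(8*p(4, -1))*(-15) - 1*(-1115) = (8*4)*(-15) - 1*(-1115) = 32*(-15) + 1115 = -480 + 1115 = 635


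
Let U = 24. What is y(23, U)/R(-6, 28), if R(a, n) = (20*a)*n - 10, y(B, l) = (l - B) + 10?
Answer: -11/3370 ≈ -0.0032641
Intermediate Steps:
y(B, l) = 10 + l - B
R(a, n) = -10 + 20*a*n (R(a, n) = 20*a*n - 10 = -10 + 20*a*n)
y(23, U)/R(-6, 28) = (10 + 24 - 1*23)/(-10 + 20*(-6)*28) = (10 + 24 - 23)/(-10 - 3360) = 11/(-3370) = 11*(-1/3370) = -11/3370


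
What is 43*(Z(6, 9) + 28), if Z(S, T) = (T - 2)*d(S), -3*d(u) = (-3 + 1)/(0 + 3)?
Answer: 11438/9 ≈ 1270.9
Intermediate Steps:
d(u) = 2/9 (d(u) = -(-3 + 1)/(3*(0 + 3)) = -(-2)/(3*3) = -⅓*(-⅔) = 2/9)
Z(S, T) = -4/9 + 2*T/9 (Z(S, T) = (T - 2)*(2/9) = (-2 + T)*(2/9) = -4/9 + 2*T/9)
43*(Z(6, 9) + 28) = 43*((-4/9 + (2/9)*9) + 28) = 43*((-4/9 + 2) + 28) = 43*(14/9 + 28) = 43*(266/9) = 11438/9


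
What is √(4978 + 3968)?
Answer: 3*√994 ≈ 94.583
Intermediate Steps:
√(4978 + 3968) = √8946 = 3*√994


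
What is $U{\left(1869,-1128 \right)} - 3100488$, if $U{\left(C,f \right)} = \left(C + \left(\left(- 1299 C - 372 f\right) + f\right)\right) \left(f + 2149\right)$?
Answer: $-2052731442$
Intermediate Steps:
$U{\left(C,f \right)} = \left(2149 + f\right) \left(- 1298 C - 371 f\right)$ ($U{\left(C,f \right)} = \left(C - \left(371 f + 1299 C\right)\right) \left(2149 + f\right) = \left(- 1298 C - 371 f\right) \left(2149 + f\right) = \left(2149 + f\right) \left(- 1298 C - 371 f\right)$)
$U{\left(1869,-1128 \right)} - 3100488 = \left(\left(-2789402\right) 1869 - -899330712 - 371 \left(-1128\right)^{2} - 2425962 \left(-1128\right)\right) - 3100488 = \left(-5213392338 + 899330712 - 472054464 + 2736485136\right) - 3100488 = -2049630954 - 3100488 = -2052731442$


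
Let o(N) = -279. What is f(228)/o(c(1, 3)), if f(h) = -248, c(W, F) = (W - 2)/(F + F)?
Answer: 8/9 ≈ 0.88889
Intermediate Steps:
c(W, F) = (-2 + W)/(2*F) (c(W, F) = (-2 + W)/((2*F)) = (-2 + W)*(1/(2*F)) = (-2 + W)/(2*F))
f(228)/o(c(1, 3)) = -248/(-279) = -248*(-1/279) = 8/9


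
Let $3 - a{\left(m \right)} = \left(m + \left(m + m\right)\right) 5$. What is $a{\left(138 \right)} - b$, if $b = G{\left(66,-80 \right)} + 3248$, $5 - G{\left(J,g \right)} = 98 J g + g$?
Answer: $-522840$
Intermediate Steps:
$a{\left(m \right)} = 3 - 15 m$ ($a{\left(m \right)} = 3 - \left(m + \left(m + m\right)\right) 5 = 3 - \left(m + 2 m\right) 5 = 3 - 3 m 5 = 3 - 15 m$)
$G{\left(J,g \right)} = 5 - g - 98 J g$ ($G{\left(J,g \right)} = 5 - \left(98 J g + g\right) = 5 - \left(g + 98 J g\right) = 5 - g - 98 J g$)
$b = 520773$ ($b = \left(5 - -80 - 6468 \left(-80\right)\right) + 3248 = \left(5 + 80 + 517440\right) + 3248 = 517525 + 3248 = 520773$)
$a{\left(138 \right)} - b = \left(3 - 2070\right) - 520773 = -2067 - 520773 = -522840$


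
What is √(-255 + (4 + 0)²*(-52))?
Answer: I*√1087 ≈ 32.97*I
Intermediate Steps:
√(-255 + (4 + 0)²*(-52)) = √(-255 + 4²*(-52)) = √(-255 + 16*(-52)) = √(-255 - 832) = √(-1087) = I*√1087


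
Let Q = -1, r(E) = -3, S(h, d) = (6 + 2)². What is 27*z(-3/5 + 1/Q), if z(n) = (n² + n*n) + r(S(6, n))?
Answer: 1431/25 ≈ 57.240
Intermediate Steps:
S(h, d) = 64 (S(h, d) = 8² = 64)
z(n) = -3 + 2*n² (z(n) = (n² + n*n) - 3 = (n² + n²) - 3 = 2*n² - 3 = -3 + 2*n²)
27*z(-3/5 + 1/Q) = 27*(-3 + 2*(-3/5 + 1/(-1))²) = 27*(-3 + 2*(-3*⅕ + 1*(-1))²) = 27*(-3 + 2*(-⅗ - 1)²) = 27*(-3 + 2*(-8/5)²) = 27*(-3 + 2*(64/25)) = 27*(-3 + 128/25) = 27*(53/25) = 1431/25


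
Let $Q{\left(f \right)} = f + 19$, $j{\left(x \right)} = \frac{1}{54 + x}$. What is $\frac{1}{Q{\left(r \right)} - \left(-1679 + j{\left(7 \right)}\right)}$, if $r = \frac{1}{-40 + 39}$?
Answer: $\frac{61}{103516} \approx 0.00058928$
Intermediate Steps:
$r = -1$ ($r = \frac{1}{-1} = -1$)
$Q{\left(f \right)} = 19 + f$
$\frac{1}{Q{\left(r \right)} - \left(-1679 + j{\left(7 \right)}\right)} = \frac{1}{\left(19 - 1\right) - \left(-1679 + \frac{1}{54 + 7}\right)} = \frac{1}{18 + \left(1679 - \frac{1}{61}\right)} = \frac{1}{18 + \frac{102418}{61}} = \frac{1}{\frac{103516}{61}} = \frac{61}{103516}$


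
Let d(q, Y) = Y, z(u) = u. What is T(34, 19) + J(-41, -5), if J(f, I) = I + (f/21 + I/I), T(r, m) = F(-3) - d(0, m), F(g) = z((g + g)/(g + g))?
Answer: -503/21 ≈ -23.952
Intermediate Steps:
F(g) = 1 (F(g) = (g + g)/(g + g) = (2*g)/((2*g)) = (2*g)*(1/(2*g)) = 1)
T(r, m) = 1 - m
J(f, I) = 1 + I + f/21 (J(f, I) = I + (f*(1/21) + 1) = I + (f/21 + 1) = I + (1 + f/21) = 1 + I + f/21)
T(34, 19) + J(-41, -5) = (1 - 1*19) + (1 - 5 + (1/21)*(-41)) = (1 - 19) + (1 - 5 - 41/21) = -18 - 125/21 = -503/21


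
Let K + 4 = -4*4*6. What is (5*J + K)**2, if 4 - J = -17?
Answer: 25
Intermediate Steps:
J = 21 (J = 4 - 1*(-17) = 4 + 17 = 21)
K = -100 (K = -4 - 4*4*6 = -4 - 16*6 = -4 - 96 = -100)
(5*J + K)**2 = (5*21 - 100)**2 = (105 - 100)**2 = 5**2 = 25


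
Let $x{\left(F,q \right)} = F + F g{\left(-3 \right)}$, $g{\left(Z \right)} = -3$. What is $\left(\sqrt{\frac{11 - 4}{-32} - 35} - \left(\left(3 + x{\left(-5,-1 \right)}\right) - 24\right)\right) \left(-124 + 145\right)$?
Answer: $231 + \frac{147 i \sqrt{46}}{8} \approx 231.0 + 124.63 i$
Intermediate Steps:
$x{\left(F,q \right)} = - 2 F$ ($x{\left(F,q \right)} = F + F \left(-3\right) = F - 3 F = - 2 F$)
$\left(\sqrt{\frac{11 - 4}{-32} - 35} - \left(\left(3 + x{\left(-5,-1 \right)}\right) - 24\right)\right) \left(-124 + 145\right) = \left(\sqrt{\frac{11 - 4}{-32} - 35} - \left(\left(3 - -10\right) - 24\right)\right) \left(-124 + 145\right) = \left(\sqrt{\left(11 - 4\right) \left(- \frac{1}{32}\right) - 35} - \left(\left(3 + 10\right) - 24\right)\right) 21 = \left(\sqrt{7 \left(- \frac{1}{32}\right) - 35} - \left(13 - 24\right)\right) 21 = \left(\sqrt{- \frac{7}{32} - 35} - -11\right) 21 = \left(\sqrt{- \frac{1127}{32}} + 11\right) 21 = \left(\frac{7 i \sqrt{46}}{8} + 11\right) 21 = \left(11 + \frac{7 i \sqrt{46}}{8}\right) 21 = 231 + \frac{147 i \sqrt{46}}{8}$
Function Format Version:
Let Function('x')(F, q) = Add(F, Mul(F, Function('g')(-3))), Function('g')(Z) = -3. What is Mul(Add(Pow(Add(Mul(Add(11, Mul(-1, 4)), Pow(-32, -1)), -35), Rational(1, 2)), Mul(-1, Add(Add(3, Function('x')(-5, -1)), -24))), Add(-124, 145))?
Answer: Add(231, Mul(Rational(147, 8), I, Pow(46, Rational(1, 2)))) ≈ Add(231.00, Mul(124.63, I))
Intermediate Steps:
Function('x')(F, q) = Mul(-2, F) (Function('x')(F, q) = Add(F, Mul(F, -3)) = Add(F, Mul(-3, F)) = Mul(-2, F))
Mul(Add(Pow(Add(Mul(Add(11, Mul(-1, 4)), Pow(-32, -1)), -35), Rational(1, 2)), Mul(-1, Add(Add(3, Function('x')(-5, -1)), -24))), Add(-124, 145)) = Mul(Add(Pow(Add(Mul(Add(11, Mul(-1, 4)), Pow(-32, -1)), -35), Rational(1, 2)), Mul(-1, Add(Add(3, Mul(-2, -5)), -24))), Add(-124, 145)) = Mul(Add(Pow(Add(Mul(Add(11, -4), Rational(-1, 32)), -35), Rational(1, 2)), Mul(-1, Add(Add(3, 10), -24))), 21) = Mul(Add(Pow(Add(Mul(7, Rational(-1, 32)), -35), Rational(1, 2)), Mul(-1, Add(13, -24))), 21) = Mul(Add(Pow(Add(Rational(-7, 32), -35), Rational(1, 2)), Mul(-1, -11)), 21) = Mul(Add(Pow(Rational(-1127, 32), Rational(1, 2)), 11), 21) = Mul(Add(Mul(Rational(7, 8), I, Pow(46, Rational(1, 2))), 11), 21) = Mul(Add(11, Mul(Rational(7, 8), I, Pow(46, Rational(1, 2)))), 21) = Add(231, Mul(Rational(147, 8), I, Pow(46, Rational(1, 2))))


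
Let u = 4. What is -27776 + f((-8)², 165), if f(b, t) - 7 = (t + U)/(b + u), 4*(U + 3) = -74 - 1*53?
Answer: -7552647/272 ≈ -27767.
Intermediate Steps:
U = -139/4 (U = -3 + (-74 - 1*53)/4 = -3 + (-74 - 53)/4 = -3 + (¼)*(-127) = -3 - 127/4 = -139/4 ≈ -34.750)
f(b, t) = 7 + (-139/4 + t)/(4 + b) (f(b, t) = 7 + (t - 139/4)/(b + 4) = 7 + (-139/4 + t)/(4 + b))
-27776 + f((-8)², 165) = -27776 + (-27/4 + 165 + 7*(-8)²)/(4 + (-8)²) = -27776 + (-27/4 + 165 + 7*64)/(4 + 64) = -27776 + (-27/4 + 165 + 448)/68 = -27776 + (1/68)*(2425/4) = -27776 + 2425/272 = -7552647/272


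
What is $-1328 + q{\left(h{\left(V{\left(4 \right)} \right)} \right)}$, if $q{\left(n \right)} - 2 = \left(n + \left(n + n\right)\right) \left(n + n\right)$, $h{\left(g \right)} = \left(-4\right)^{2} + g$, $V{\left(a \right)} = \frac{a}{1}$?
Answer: $1074$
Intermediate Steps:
$V{\left(a \right)} = a$ ($V{\left(a \right)} = a 1 = a$)
$h{\left(g \right)} = 16 + g$
$q{\left(n \right)} = 2 + 6 n^{2}$ ($q{\left(n \right)} = 2 + \left(n + \left(n + n\right)\right) \left(n + n\right) = 2 + \left(n + 2 n\right) 2 n = 2 + 3 n 2 n = 2 + 6 n^{2}$)
$-1328 + q{\left(h{\left(V{\left(4 \right)} \right)} \right)} = -1328 + \left(2 + 6 \left(16 + 4\right)^{2}\right) = -1328 + \left(2 + 6 \cdot 20^{2}\right) = -1328 + \left(2 + 6 \cdot 400\right) = -1328 + \left(2 + 2400\right) = -1328 + 2402 = 1074$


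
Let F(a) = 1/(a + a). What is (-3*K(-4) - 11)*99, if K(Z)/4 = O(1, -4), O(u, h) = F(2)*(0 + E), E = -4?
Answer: 99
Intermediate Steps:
F(a) = 1/(2*a)
O(u, h) = -1 (O(u, h) = ((½)/2)*(0 - 4) = ((½)*(½))*(-4) = (¼)*(-4) = -1)
K(Z) = -4 (K(Z) = 4*(-1) = -4)
(-3*K(-4) - 11)*99 = (-3*(-4) - 11)*99 = (12 - 11)*99 = 1*99 = 99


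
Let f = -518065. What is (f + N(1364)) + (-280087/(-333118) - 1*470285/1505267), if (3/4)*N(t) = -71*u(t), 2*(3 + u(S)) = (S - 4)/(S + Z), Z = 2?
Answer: -532033270317089263123/1027433210104794 ≈ -5.1783e+5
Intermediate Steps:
u(S) = -3 + (-4 + S)/(2*(2 + S)) (u(S) = -3 + ((S - 4)/(S + 2))/2 = -3 + ((-4 + S)/(2 + S))/2 = -3 + (-4 + S)/(2*(2 + S)))
N(t) = -142*(-16 - 5*t)/(3*(2 + t)) (N(t) = 4*(-71*(-16 - 5*t)/(2*(2 + t)))/3 = -142*(-16 - 5*t)/(3*(2 + t)))
(f + N(1364)) + (-280087/(-333118) - 1*470285/1505267) = (-518065 + 142*(16 + 5*1364)/(3*(2 + 1364))) + (-280087/(-333118) - 1*470285/1505267) = (-518065 + (142/3)*(16 + 6820)/1366) + (-280087*(-1/333118) - 470285*1/1505267) = (-518065 + (142/3)*(1/1366)*6836) + (280087/333118 - 470285/1505267) = (-518065 + 485356/2049) + 264945319599/501431532506 = -1061029829/2049 + 264945319599/501431532506 = -532033270317089263123/1027433210104794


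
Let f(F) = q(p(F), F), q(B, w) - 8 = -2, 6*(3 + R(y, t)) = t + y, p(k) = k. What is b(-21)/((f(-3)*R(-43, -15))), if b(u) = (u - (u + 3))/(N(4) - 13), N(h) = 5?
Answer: -3/608 ≈ -0.0049342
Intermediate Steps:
R(y, t) = -3 + t/6 + y/6 (R(y, t) = -3 + (t + y)/6 = -3 + (t/6 + y/6) = -3 + t/6 + y/6)
q(B, w) = 6 (q(B, w) = 8 - 2 = 6)
f(F) = 6
b(u) = 3/8 (b(u) = (u - (u + 3))/(5 - 13) = (u - (3 + u))/(-8) = (u + (-3 - u))*(-1/8) = -3*(-1/8) = 3/8)
b(-21)/((f(-3)*R(-43, -15))) = 3/(8*((6*(-3 + (1/6)*(-15) + (1/6)*(-43))))) = 3/(8*((6*(-3 - 5/2 - 43/6)))) = 3/(8*((6*(-38/3)))) = (3/8)/(-76) = (3/8)*(-1/76) = -3/608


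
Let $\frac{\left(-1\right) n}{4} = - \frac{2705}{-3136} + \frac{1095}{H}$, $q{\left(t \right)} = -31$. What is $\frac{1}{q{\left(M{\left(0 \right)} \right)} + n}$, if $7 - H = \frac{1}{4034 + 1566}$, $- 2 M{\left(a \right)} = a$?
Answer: $- \frac{30732016}{20288677791} \approx -0.0015147$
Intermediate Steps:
$M{\left(a \right)} = - \frac{a}{2}$
$H = \frac{39199}{5600}$ ($H = 7 - \frac{1}{4034 + 1566} = 7 - \frac{1}{5600} = \frac{39199}{5600} \approx 6.9998$)
$n = - \frac{19335985295}{30732016}$ ($n = - 4 \left(- \frac{2705}{-3136} + \frac{1095}{\frac{39199}{5600}}\right) = - 4 \left(\left(-2705\right) \left(- \frac{1}{3136}\right) + 1095 \cdot \frac{5600}{39199}\right) = - 4 \left(\frac{2705}{3136} + \frac{6132000}{39199}\right) = \left(-4\right) \frac{19335985295}{122928064} = - \frac{19335985295}{30732016} \approx -629.18$)
$\frac{1}{q{\left(M{\left(0 \right)} \right)} + n} = \frac{1}{-31 - \frac{19335985295}{30732016}} = \frac{1}{- \frac{20288677791}{30732016}} = - \frac{30732016}{20288677791}$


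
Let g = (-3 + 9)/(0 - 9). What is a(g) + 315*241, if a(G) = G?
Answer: 227743/3 ≈ 75914.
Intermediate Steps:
g = -⅔ (g = 6/(-9) = 6*(-⅑) = -⅔ ≈ -0.66667)
a(g) + 315*241 = -⅔ + 315*241 = -⅔ + 75915 = 227743/3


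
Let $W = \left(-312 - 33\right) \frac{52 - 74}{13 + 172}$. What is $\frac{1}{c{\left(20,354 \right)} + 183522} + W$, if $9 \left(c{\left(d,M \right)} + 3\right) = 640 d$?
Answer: $\frac{2526667311}{61585427} \approx 41.027$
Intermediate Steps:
$c{\left(d,M \right)} = -3 + \frac{640 d}{9}$
$W = \frac{1518}{37}$ ($W = - 345 \left(- \frac{22}{185}\right) = - 345 \left(\left(-22\right) \frac{1}{185}\right) = \left(-345\right) \left(- \frac{22}{185}\right) = \frac{1518}{37} \approx 41.027$)
$\frac{1}{c{\left(20,354 \right)} + 183522} + W = \frac{1}{\left(-3 + \frac{640}{9} \cdot 20\right) + 183522} + \frac{1518}{37} = \frac{1}{\left(-3 + \frac{12800}{9}\right) + 183522} + \frac{1518}{37} = \frac{1}{\frac{12773}{9} + 183522} + \frac{1518}{37} = \frac{1}{\frac{1664471}{9}} + \frac{1518}{37} = \frac{9}{1664471} + \frac{1518}{37} = \frac{2526667311}{61585427}$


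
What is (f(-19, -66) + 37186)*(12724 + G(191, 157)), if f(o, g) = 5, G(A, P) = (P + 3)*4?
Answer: 497020524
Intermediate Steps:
G(A, P) = 12 + 4*P (G(A, P) = (3 + P)*4 = 12 + 4*P)
(f(-19, -66) + 37186)*(12724 + G(191, 157)) = (5 + 37186)*(12724 + (12 + 4*157)) = 37191*(12724 + (12 + 628)) = 37191*(12724 + 640) = 37191*13364 = 497020524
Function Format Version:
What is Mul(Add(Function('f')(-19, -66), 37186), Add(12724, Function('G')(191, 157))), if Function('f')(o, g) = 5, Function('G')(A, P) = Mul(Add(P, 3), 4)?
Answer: 497020524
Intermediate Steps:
Function('G')(A, P) = Add(12, Mul(4, P)) (Function('G')(A, P) = Mul(Add(3, P), 4) = Add(12, Mul(4, P)))
Mul(Add(Function('f')(-19, -66), 37186), Add(12724, Function('G')(191, 157))) = Mul(Add(5, 37186), Add(12724, Add(12, Mul(4, 157)))) = Mul(37191, Add(12724, Add(12, 628))) = Mul(37191, Add(12724, 640)) = Mul(37191, 13364) = 497020524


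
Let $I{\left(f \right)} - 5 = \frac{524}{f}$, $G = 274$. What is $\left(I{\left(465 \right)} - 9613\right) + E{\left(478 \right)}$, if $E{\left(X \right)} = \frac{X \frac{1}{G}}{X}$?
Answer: $- \frac{1224011239}{127410} \approx -9606.9$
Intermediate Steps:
$E{\left(X \right)} = \frac{1}{274}$ ($E{\left(X \right)} = \frac{X \frac{1}{274}}{X} = \frac{\frac{1}{274} X}{X} = \frac{1}{274}$)
$I{\left(f \right)} = 5 + \frac{524}{f}$
$\left(I{\left(465 \right)} - 9613\right) + E{\left(478 \right)} = \left(\left(5 + \frac{524}{465}\right) - 9613\right) + \frac{1}{274} = \left(\frac{2849}{465} - 9613\right) + \frac{1}{274} = - \frac{4467196}{465} + \frac{1}{274} = - \frac{1224011239}{127410}$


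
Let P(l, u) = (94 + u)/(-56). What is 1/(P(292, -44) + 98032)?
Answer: 28/2744871 ≈ 1.0201e-5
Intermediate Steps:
P(l, u) = -47/28 - u/56 (P(l, u) = (94 + u)*(-1/56) = -47/28 - u/56)
1/(P(292, -44) + 98032) = 1/((-47/28 - 1/56*(-44)) + 98032) = 1/((-47/28 + 11/14) + 98032) = 1/(-25/28 + 98032) = 1/(2744871/28) = 28/2744871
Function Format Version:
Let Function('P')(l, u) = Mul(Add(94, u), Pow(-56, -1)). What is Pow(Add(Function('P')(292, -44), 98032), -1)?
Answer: Rational(28, 2744871) ≈ 1.0201e-5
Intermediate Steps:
Function('P')(l, u) = Add(Rational(-47, 28), Mul(Rational(-1, 56), u)) (Function('P')(l, u) = Mul(Add(94, u), Rational(-1, 56)) = Add(Rational(-47, 28), Mul(Rational(-1, 56), u)))
Pow(Add(Function('P')(292, -44), 98032), -1) = Pow(Add(Add(Rational(-47, 28), Mul(Rational(-1, 56), -44)), 98032), -1) = Pow(Add(Add(Rational(-47, 28), Rational(11, 14)), 98032), -1) = Pow(Add(Rational(-25, 28), 98032), -1) = Pow(Rational(2744871, 28), -1) = Rational(28, 2744871)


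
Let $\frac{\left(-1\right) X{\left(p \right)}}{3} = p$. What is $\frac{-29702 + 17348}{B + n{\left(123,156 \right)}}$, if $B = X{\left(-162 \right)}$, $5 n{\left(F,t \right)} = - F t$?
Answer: $\frac{10295}{2793} \approx 3.686$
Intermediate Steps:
$n{\left(F,t \right)} = - \frac{F t}{5}$ ($n{\left(F,t \right)} = \frac{\left(-1\right) F t}{5} = - \frac{F t}{5}$)
$X{\left(p \right)} = - 3 p$
$B = 486$ ($B = \left(-3\right) \left(-162\right) = 486$)
$\frac{-29702 + 17348}{B + n{\left(123,156 \right)}} = \frac{-29702 + 17348}{486 - \frac{123}{5} \cdot 156} = - \frac{12354}{486 - \frac{19188}{5}} = - \frac{12354}{- \frac{16758}{5}} = \left(-12354\right) \left(- \frac{5}{16758}\right) = \frac{10295}{2793}$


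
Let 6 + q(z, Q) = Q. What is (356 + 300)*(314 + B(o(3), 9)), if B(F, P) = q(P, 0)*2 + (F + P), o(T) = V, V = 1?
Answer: 204672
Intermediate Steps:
q(z, Q) = -6 + Q
o(T) = 1
B(F, P) = -12 + F + P (B(F, P) = (-6 + 0)*2 + (F + P) = -6*2 + (F + P) = -12 + (F + P) = -12 + F + P)
(356 + 300)*(314 + B(o(3), 9)) = (356 + 300)*(314 + (-12 + 1 + 9)) = 656*(314 - 2) = 656*312 = 204672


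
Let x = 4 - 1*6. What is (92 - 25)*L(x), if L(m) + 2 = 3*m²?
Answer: 670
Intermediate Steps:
x = -2 (x = 4 - 6 = -2)
L(m) = -2 + 3*m²
(92 - 25)*L(x) = (92 - 25)*(-2 + 3*(-2)²) = 67*(-2 + 3*4) = 67*(-2 + 12) = 67*10 = 670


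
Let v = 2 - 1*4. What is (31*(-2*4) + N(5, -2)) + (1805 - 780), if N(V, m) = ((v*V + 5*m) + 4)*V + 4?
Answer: 701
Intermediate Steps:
v = -2 (v = 2 - 4 = -2)
N(V, m) = 4 + V*(4 - 2*V + 5*m) (N(V, m) = ((-2*V + 5*m) + 4)*V + 4 = (4 - 2*V + 5*m)*V + 4 = V*(4 - 2*V + 5*m) + 4 = 4 + V*(4 - 2*V + 5*m))
(31*(-2*4) + N(5, -2)) + (1805 - 780) = (31*(-2*4) + (4 - 2*5**2 + 4*5 + 5*5*(-2))) + (1805 - 780) = (31*(-8) + (4 - 2*25 + 20 - 50)) + 1025 = (-248 + (4 - 50 + 20 - 50)) + 1025 = (-248 - 76) + 1025 = -324 + 1025 = 701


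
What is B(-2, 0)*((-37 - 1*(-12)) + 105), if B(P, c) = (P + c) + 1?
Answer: -80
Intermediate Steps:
B(P, c) = 1 + P + c
B(-2, 0)*((-37 - 1*(-12)) + 105) = (1 - 2 + 0)*((-37 - 1*(-12)) + 105) = -((-37 + 12) + 105) = -(-25 + 105) = -1*80 = -80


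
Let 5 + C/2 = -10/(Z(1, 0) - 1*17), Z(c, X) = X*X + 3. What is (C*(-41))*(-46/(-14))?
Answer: 56580/49 ≈ 1154.7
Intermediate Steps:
Z(c, X) = 3 + X**2 (Z(c, X) = X**2 + 3 = 3 + X**2)
C = -60/7 (C = -10 + 2*(-10/((3 + 0**2) - 1*17)) = -10 + 2*(-10/((3 + 0) - 17)) = -10 + 2*(-10/(3 - 17)) = -10 + 2*(-10/(-14)) = -10 + 2*(-10*(-1/14)) = -10 + 2*(5/7) = -10 + 10/7 = -60/7 ≈ -8.5714)
(C*(-41))*(-46/(-14)) = (-60/7*(-41))*(-46/(-14)) = 2460*(-46*(-1/14))/7 = (2460/7)*(23/7) = 56580/49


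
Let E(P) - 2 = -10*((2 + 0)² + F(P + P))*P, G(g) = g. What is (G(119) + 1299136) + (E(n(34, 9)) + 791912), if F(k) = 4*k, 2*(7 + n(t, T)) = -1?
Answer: 2086969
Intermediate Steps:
n(t, T) = -15/2 (n(t, T) = -7 + (½)*(-1) = -7 - ½ = -15/2)
E(P) = 2 - 10*P*(4 + 8*P) (E(P) = 2 - 10*((2 + 0)² + 4*(P + P))*P = 2 - 10*(2² + 4*(2*P))*P = 2 - 10*(4 + 8*P)*P = 2 - 10*P*(4 + 8*P))
(G(119) + 1299136) + (E(n(34, 9)) + 791912) = (119 + 1299136) + ((2 - 80*(-15/2)² - 40*(-15/2)) + 791912) = 1299255 + ((2 - 80*225/4 + 300) + 791912) = 1299255 + ((2 - 4500 + 300) + 791912) = 1299255 + (-4198 + 791912) = 1299255 + 787714 = 2086969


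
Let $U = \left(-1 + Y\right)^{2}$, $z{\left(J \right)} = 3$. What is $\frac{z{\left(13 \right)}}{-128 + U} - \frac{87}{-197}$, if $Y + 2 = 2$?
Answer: $\frac{10458}{25019} \approx 0.418$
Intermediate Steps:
$Y = 0$ ($Y = -2 + 2 = 0$)
$U = 1$ ($U = \left(-1 + 0\right)^{2} = \left(-1\right)^{2} = 1$)
$\frac{z{\left(13 \right)}}{-128 + U} - \frac{87}{-197} = \frac{3}{-128 + 1} - \frac{87}{-197} = \frac{3}{-127} - - \frac{87}{197} = 3 \left(- \frac{1}{127}\right) + \frac{87}{197} = - \frac{3}{127} + \frac{87}{197} = \frac{10458}{25019}$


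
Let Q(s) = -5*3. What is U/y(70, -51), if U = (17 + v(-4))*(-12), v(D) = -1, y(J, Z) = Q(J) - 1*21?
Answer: 16/3 ≈ 5.3333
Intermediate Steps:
Q(s) = -15
y(J, Z) = -36 (y(J, Z) = -15 - 1*21 = -15 - 21 = -36)
U = -192 (U = (17 - 1)*(-12) = 16*(-12) = -192)
U/y(70, -51) = -192/(-36) = -192*(-1/36) = 16/3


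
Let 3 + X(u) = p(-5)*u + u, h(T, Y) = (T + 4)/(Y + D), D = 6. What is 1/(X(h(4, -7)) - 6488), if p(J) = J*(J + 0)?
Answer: -1/6699 ≈ -0.00014928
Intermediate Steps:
p(J) = J² (p(J) = J*J = J²)
h(T, Y) = (4 + T)/(6 + Y) (h(T, Y) = (T + 4)/(Y + 6) = (4 + T)/(6 + Y))
X(u) = -3 + 26*u (X(u) = -3 + ((-5)²*u + u) = -3 + (25*u + u) = -3 + 26*u)
1/(X(h(4, -7)) - 6488) = 1/((-3 + 26*((4 + 4)/(6 - 7))) - 6488) = 1/((-3 + 26*(8/(-1))) - 6488) = 1/((-3 + 26*(-1*8)) - 6488) = 1/((-3 + 26*(-8)) - 6488) = 1/((-3 - 208) - 6488) = 1/(-211 - 6488) = 1/(-6699) = -1/6699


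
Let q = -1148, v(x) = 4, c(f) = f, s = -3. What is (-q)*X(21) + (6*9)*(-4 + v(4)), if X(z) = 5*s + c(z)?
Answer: 6888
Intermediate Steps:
X(z) = -15 + z (X(z) = 5*(-3) + z = -15 + z)
(-q)*X(21) + (6*9)*(-4 + v(4)) = (-1*(-1148))*(-15 + 21) + (6*9)*(-4 + 4) = 1148*6 + 54*0 = 6888 + 0 = 6888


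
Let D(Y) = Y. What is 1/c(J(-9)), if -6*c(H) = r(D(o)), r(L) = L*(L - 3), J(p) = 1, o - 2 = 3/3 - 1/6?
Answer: 216/17 ≈ 12.706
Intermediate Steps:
o = 17/6 (o = 2 + (3/3 - 1/6) = 2 + (3*(⅓) - 1*⅙) = 2 + (1 - ⅙) = 2 + ⅚ = 17/6 ≈ 2.8333)
r(L) = L*(-3 + L)
c(H) = 17/216 (c(H) = -17*(-3 + 17/6)/36 = -17*(-1)/(36*6) = -⅙*(-17/36) = 17/216)
1/c(J(-9)) = 1/(17/216) = 216/17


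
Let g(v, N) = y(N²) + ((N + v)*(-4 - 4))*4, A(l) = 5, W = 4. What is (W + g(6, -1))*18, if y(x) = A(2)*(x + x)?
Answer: -2628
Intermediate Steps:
y(x) = 10*x (y(x) = 5*(x + x) = 5*(2*x) = 10*x)
g(v, N) = -32*N - 32*v + 10*N² (g(v, N) = 10*N² + ((N + v)*(-4 - 4))*4 = 10*N² + ((N + v)*(-8))*4 = 10*N² + (-8*N - 8*v)*4 = 10*N² + (-32*N - 32*v) = -32*N - 32*v + 10*N²)
(W + g(6, -1))*18 = (4 + (-32*(-1) - 32*6 + 10*(-1)²))*18 = (4 + (32 - 192 + 10*1))*18 = (4 + (32 - 192 + 10))*18 = (4 - 150)*18 = -146*18 = -2628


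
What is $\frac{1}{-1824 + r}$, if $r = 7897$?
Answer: $\frac{1}{6073} \approx 0.00016466$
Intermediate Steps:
$\frac{1}{-1824 + r} = \frac{1}{-1824 + 7897} = \frac{1}{6073}$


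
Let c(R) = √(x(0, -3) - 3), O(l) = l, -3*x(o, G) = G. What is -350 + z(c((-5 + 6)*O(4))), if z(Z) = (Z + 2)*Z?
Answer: -352 + 2*I*√2 ≈ -352.0 + 2.8284*I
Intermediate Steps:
x(o, G) = -G/3
c(R) = I*√2 (c(R) = √(-⅓*(-3) - 3) = √(1 - 3) = √(-2) = I*√2)
z(Z) = Z*(2 + Z) (z(Z) = (2 + Z)*Z = Z*(2 + Z))
-350 + z(c((-5 + 6)*O(4))) = -350 + (I*√2)*(2 + I*√2) = -350 + I*√2*(2 + I*√2)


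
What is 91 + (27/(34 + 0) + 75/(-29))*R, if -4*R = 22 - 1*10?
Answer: 95027/986 ≈ 96.376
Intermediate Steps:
R = -3 (R = -(22 - 1*10)/4 = -(22 - 10)/4 = -¼*12 = -3)
91 + (27/(34 + 0) + 75/(-29))*R = 91 + (27/(34 + 0) + 75/(-29))*(-3) = 91 + (27/34 + 75*(-1/29))*(-3) = 91 + (27*(1/34) - 75/29)*(-3) = 91 + (27/34 - 75/29)*(-3) = 91 - 1767/986*(-3) = 91 + 5301/986 = 95027/986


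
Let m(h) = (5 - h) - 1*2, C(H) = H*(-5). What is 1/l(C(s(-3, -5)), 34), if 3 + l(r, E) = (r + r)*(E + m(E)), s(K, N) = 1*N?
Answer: 1/147 ≈ 0.0068027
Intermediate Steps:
s(K, N) = N
C(H) = -5*H
m(h) = 3 - h (m(h) = (5 - h) - 2 = 3 - h)
l(r, E) = -3 + 6*r (l(r, E) = -3 + (r + r)*(E + (3 - E)) = -3 + (2*r)*3 = -3 + 6*r)
1/l(C(s(-3, -5)), 34) = 1/(-3 + 6*(-5*(-5))) = 1/(-3 + 6*25) = 1/(-3 + 150) = 1/147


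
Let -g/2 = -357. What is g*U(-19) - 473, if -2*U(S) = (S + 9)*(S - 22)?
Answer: -146843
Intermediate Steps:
g = 714 (g = -2*(-357) = 714)
U(S) = -(-22 + S)*(9 + S)/2 (U(S) = -(S + 9)*(S - 22)/2 = -(9 + S)*(-22 + S)/2 = -(-22 + S)*(9 + S)/2)
g*U(-19) - 473 = 714*(99 - ½*(-19)² + (13/2)*(-19)) - 473 = 714*(99 - ½*361 - 247/2) - 473 = 714*(99 - 361/2 - 247/2) - 473 = 714*(-205) - 473 = -146370 - 473 = -146843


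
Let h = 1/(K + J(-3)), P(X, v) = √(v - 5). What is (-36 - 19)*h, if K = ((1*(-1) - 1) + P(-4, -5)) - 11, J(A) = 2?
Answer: 605/131 + 55*I*√10/131 ≈ 4.6183 + 1.3277*I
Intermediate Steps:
P(X, v) = √(-5 + v)
K = -13 + I*√10 (K = ((1*(-1) - 1) + √(-5 - 5)) - 11 = ((-1 - 1) + √(-10)) - 11 = (-2 + I*√10) - 11 = -13 + I*√10 ≈ -13.0 + 3.1623*I)
h = 1/(-11 + I*√10) (h = 1/((-13 + I*√10) + 2) = 1/(-11 + I*√10) ≈ -0.083969 - 0.02414*I)
(-36 - 19)*h = (-36 - 19)*(-11/131 - I*√10/131) = -55*(-11/131 - I*√10/131) = 605/131 + 55*I*√10/131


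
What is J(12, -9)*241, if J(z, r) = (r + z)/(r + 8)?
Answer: -723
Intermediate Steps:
J(z, r) = (r + z)/(8 + r)
J(12, -9)*241 = ((-9 + 12)/(8 - 9))*241 = (3/(-1))*241 = -1*3*241 = -3*241 = -723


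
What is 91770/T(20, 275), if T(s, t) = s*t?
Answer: 9177/550 ≈ 16.685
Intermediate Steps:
91770/T(20, 275) = 91770/((20*275)) = 91770/5500 = 91770*(1/5500) = 9177/550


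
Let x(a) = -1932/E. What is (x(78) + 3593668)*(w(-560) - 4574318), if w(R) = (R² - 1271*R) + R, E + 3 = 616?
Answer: -7819291953821936/613 ≈ -1.2756e+13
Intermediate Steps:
E = 613 (E = -3 + 616 = 613)
x(a) = -1932/613
w(R) = R² - 1270*R
(x(78) + 3593668)*(w(-560) - 4574318) = (-1932/613 + 3593668)*(-560*(-1270 - 560) - 4574318) = 2202916552*(-560*(-1830) - 4574318)/613 = 2202916552*(1024800 - 4574318)/613 = (2202916552/613)*(-3549518) = -7819291953821936/613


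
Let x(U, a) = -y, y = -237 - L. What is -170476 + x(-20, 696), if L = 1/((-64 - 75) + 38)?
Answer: -17194140/101 ≈ -1.7024e+5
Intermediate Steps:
L = -1/101 (L = 1/(-139 + 38) = 1/(-101) = -1/101 ≈ -0.0099010)
y = -23936/101 (y = -237 - 1*(-1/101) = -237 + 1/101 = -23936/101 ≈ -236.99)
x(U, a) = 23936/101 (x(U, a) = -1*(-23936/101) = 23936/101)
-170476 + x(-20, 696) = -170476 + 23936/101 = -17194140/101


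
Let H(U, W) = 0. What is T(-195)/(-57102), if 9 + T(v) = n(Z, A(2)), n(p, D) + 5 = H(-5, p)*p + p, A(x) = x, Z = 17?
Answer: -1/19034 ≈ -5.2538e-5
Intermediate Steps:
n(p, D) = -5 + p (n(p, D) = -5 + (0*p + p) = -5 + (0 + p) = -5 + p)
T(v) = 3 (T(v) = -9 + (-5 + 17) = -9 + 12 = 3)
T(-195)/(-57102) = 3/(-57102) = 3*(-1/57102) = -1/19034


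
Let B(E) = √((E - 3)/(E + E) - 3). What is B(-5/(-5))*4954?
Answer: 9908*I ≈ 9908.0*I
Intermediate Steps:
B(E) = √(-3 + (-3 + E)/(2*E)) (B(E) = √((-3 + E)/((2*E)) - 3) = √((-3 + E)*(1/(2*E)) - 3) = √((-3 + E)/(2*E) - 3) = √(-3 + (-3 + E)/(2*E)))
B(-5/(-5))*4954 = (√(-10 - 6/((-5/(-5))))/2)*4954 = (√(-10 - 6/((-5*(-⅕))))/2)*4954 = (√(-10 - 6/1)/2)*4954 = (√(-10 - 6*1)/2)*4954 = (√(-10 - 6)/2)*4954 = (√(-16)/2)*4954 = ((4*I)/2)*4954 = (2*I)*4954 = 9908*I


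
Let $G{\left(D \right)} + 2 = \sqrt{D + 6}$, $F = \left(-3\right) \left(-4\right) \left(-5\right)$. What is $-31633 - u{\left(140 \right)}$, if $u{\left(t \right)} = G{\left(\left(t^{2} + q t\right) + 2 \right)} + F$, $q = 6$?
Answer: $-31571 - 12 \sqrt{142} \approx -31714.0$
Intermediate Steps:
$F = -60$ ($F = 12 \left(-5\right) = -60$)
$G{\left(D \right)} = -2 + \sqrt{6 + D}$ ($G{\left(D \right)} = -2 + \sqrt{D + 6} = -2 + \sqrt{6 + D}$)
$u{\left(t \right)} = -62 + \sqrt{8 + t^{2} + 6 t}$ ($u{\left(t \right)} = \left(-2 + \sqrt{6 + \left(\left(t^{2} + 6 t\right) + 2\right)}\right) - 60 = \left(-2 + \sqrt{6 + \left(2 + t^{2} + 6 t\right)}\right) - 60 = \left(-2 + \sqrt{8 + t^{2} + 6 t}\right) - 60 = -62 + \sqrt{8 + t^{2} + 6 t}$)
$-31633 - u{\left(140 \right)} = -31633 - \left(-62 + \sqrt{8 + 140^{2} + 6 \cdot 140}\right) = -31633 - \left(-62 + \sqrt{8 + 19600 + 840}\right) = -31633 - \left(-62 + \sqrt{20448}\right) = -31633 - \left(-62 + 12 \sqrt{142}\right) = -31633 + \left(62 - 12 \sqrt{142}\right) = -31571 - 12 \sqrt{142}$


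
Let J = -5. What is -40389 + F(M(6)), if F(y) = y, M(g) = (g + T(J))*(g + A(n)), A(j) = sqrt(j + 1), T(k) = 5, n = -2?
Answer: -40323 + 11*I ≈ -40323.0 + 11.0*I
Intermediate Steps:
A(j) = sqrt(1 + j)
M(g) = (5 + g)*(I + g) (M(g) = (g + 5)*(g + sqrt(1 - 2)) = (5 + g)*(g + sqrt(-1)) = (5 + g)*(g + I) = (5 + g)*(I + g))
-40389 + F(M(6)) = -40389 + (6**2 + 5*I + 6*(5 + I)) = -40389 + (36 + 5*I + (30 + 6*I)) = -40389 + (66 + 11*I) = -40323 + 11*I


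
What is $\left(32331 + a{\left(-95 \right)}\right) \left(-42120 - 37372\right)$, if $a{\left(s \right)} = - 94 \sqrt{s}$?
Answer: $-2570055852 + 7472248 i \sqrt{95} \approx -2.5701 \cdot 10^{9} + 7.283 \cdot 10^{7} i$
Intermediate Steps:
$\left(32331 + a{\left(-95 \right)}\right) \left(-42120 - 37372\right) = \left(32331 - 94 \sqrt{-95}\right) \left(-42120 - 37372\right) = \left(32331 - 94 i \sqrt{95}\right) \left(-79492\right) = -2570055852 + 7472248 i \sqrt{95}$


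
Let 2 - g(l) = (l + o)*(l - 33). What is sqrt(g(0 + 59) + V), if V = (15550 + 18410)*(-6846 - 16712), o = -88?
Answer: 2*I*sqrt(200007231) ≈ 28285.0*I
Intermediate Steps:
g(l) = 2 - (-88 + l)*(-33 + l) (g(l) = 2 - (l - 88)*(l - 33) = 2 - (-88 + l)*(-33 + l))
V = -800029680 (V = 33960*(-23558) = -800029680)
sqrt(g(0 + 59) + V) = sqrt((-2902 - (0 + 59)**2 + 121*(0 + 59)) - 800029680) = sqrt((-2902 - 1*59**2 + 121*59) - 800029680) = sqrt((-2902 - 1*3481 + 7139) - 800029680) = sqrt((-2902 - 3481 + 7139) - 800029680) = sqrt(756 - 800029680) = sqrt(-800028924) = 2*I*sqrt(200007231)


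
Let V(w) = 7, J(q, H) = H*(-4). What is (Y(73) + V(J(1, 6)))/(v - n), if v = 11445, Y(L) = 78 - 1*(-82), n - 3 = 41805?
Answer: -167/30363 ≈ -0.0055001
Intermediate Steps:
n = 41808 (n = 3 + 41805 = 41808)
J(q, H) = -4*H
Y(L) = 160 (Y(L) = 78 + 82 = 160)
(Y(73) + V(J(1, 6)))/(v - n) = (160 + 7)/(11445 - 1*41808) = 167/(11445 - 41808) = 167/(-30363) = 167*(-1/30363) = -167/30363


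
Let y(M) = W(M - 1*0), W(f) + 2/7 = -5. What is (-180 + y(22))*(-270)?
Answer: 350190/7 ≈ 50027.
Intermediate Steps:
W(f) = -37/7 (W(f) = -2/7 - 5 = -37/7)
y(M) = -37/7
(-180 + y(22))*(-270) = (-180 - 37/7)*(-270) = -1297/7*(-270) = 350190/7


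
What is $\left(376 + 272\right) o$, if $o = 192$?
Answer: $124416$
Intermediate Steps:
$\left(376 + 272\right) o = \left(376 + 272\right) 192 = 648 \cdot 192 = 124416$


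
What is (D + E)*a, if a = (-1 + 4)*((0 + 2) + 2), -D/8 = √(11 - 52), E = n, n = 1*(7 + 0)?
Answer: 84 - 96*I*√41 ≈ 84.0 - 614.7*I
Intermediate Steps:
n = 7 (n = 1*7 = 7)
E = 7
D = -8*I*√41 (D = -8*√(11 - 52) = -8*I*√41 ≈ -51.225*I)
a = 12 (a = 3*(2 + 2) = 3*4 = 12)
(D + E)*a = (-8*I*√41 + 7)*12 = (7 - 8*I*√41)*12 = 84 - 96*I*√41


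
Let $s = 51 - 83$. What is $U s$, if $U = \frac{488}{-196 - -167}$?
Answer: $\frac{15616}{29} \approx 538.48$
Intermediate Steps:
$U = - \frac{488}{29}$ ($U = \frac{488}{-196 + 167} = \frac{488}{-29} = 488 \left(- \frac{1}{29}\right) = - \frac{488}{29} \approx -16.828$)
$s = -32$
$U s = \left(- \frac{488}{29}\right) \left(-32\right) = \frac{15616}{29}$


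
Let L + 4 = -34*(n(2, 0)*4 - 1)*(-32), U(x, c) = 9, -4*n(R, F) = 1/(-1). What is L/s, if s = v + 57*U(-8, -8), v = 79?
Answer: -1/148 ≈ -0.0067568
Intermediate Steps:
n(R, F) = ¼ (n(R, F) = -¼/(-1) = -¼*(-1) = ¼)
s = 592 (s = 79 + 57*9 = 79 + 513 = 592)
L = -4 (L = -4 - 34*((¼)*4 - 1)*(-32) = -4 - 34*(1 - 1)*(-32) = -4 - 34*0*(-32) = -4 + 0*(-32) = -4 + 0 = -4)
L/s = -4/592 = -4*1/592 = -1/148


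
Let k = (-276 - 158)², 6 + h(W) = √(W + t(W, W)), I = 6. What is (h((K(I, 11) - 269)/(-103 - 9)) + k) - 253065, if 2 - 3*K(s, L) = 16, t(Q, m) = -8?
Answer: -64715 + I*√39207/84 ≈ -64715.0 + 2.3572*I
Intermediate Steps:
K(s, L) = -14/3 (K(s, L) = ⅔ - ⅓*16 = ⅔ - 16/3 = -14/3)
h(W) = -6 + √(-8 + W) (h(W) = -6 + √(W - 8) = -6 + √(-8 + W))
k = 188356 (k = (-434)² = 188356)
(h((K(I, 11) - 269)/(-103 - 9)) + k) - 253065 = ((-6 + √(-8 + (-14/3 - 269)/(-103 - 9))) + 188356) - 253065 = ((-6 + √(-8 - 821/3/(-112))) + 188356) - 253065 = ((-6 + √(-8 - 821/3*(-1/112))) + 188356) - 253065 = ((-6 + √(-8 + 821/336)) + 188356) - 253065 = ((-6 + √(-1867/336)) + 188356) - 253065 = ((-6 + I*√39207/84) + 188356) - 253065 = (188350 + I*√39207/84) - 253065 = -64715 + I*√39207/84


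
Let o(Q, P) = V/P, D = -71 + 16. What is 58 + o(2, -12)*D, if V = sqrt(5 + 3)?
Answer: 58 + 55*sqrt(2)/6 ≈ 70.964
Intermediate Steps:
V = 2*sqrt(2) (V = sqrt(8) = 2*sqrt(2) ≈ 2.8284)
D = -55
o(Q, P) = 2*sqrt(2)/P (o(Q, P) = (2*sqrt(2))/P = 2*sqrt(2)/P)
58 + o(2, -12)*D = 58 + (2*sqrt(2)/(-12))*(-55) = 58 + (2*sqrt(2)*(-1/12))*(-55) = 58 - sqrt(2)/6*(-55) = 58 + 55*sqrt(2)/6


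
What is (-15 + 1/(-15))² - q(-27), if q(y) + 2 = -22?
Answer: 56476/225 ≈ 251.00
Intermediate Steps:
q(y) = -24 (q(y) = -2 - 22 = -24)
(-15 + 1/(-15))² - q(-27) = (-15 + 1/(-15))² - 1*(-24) = (-15 - 1/15)² + 24 = (-226/15)² + 24 = 51076/225 + 24 = 56476/225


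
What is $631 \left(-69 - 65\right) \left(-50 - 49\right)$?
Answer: $8370846$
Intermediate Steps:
$631 \left(-69 - 65\right) \left(-50 - 49\right) = 631 \left(- 134 \left(-50 - 49\right)\right) = 631 \left(\left(-134\right) \left(-99\right)\right) = 631 \cdot 13266 = 8370846$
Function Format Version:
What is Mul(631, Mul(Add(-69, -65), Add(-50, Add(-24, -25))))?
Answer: 8370846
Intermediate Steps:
Mul(631, Mul(Add(-69, -65), Add(-50, Add(-24, -25)))) = Mul(631, Mul(-134, Add(-50, -49))) = Mul(631, Mul(-134, -99)) = Mul(631, 13266) = 8370846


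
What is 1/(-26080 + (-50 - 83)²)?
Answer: -1/8391 ≈ -0.00011918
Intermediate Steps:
1/(-26080 + (-50 - 83)²) = 1/(-26080 + (-133)²) = 1/(-26080 + 17689) = 1/(-8391) = -1/8391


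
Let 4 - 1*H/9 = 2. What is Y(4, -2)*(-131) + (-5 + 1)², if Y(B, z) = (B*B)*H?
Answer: -37712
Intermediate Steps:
H = 18 (H = 36 - 9*2 = 36 - 18 = 18)
Y(B, z) = 18*B² (Y(B, z) = (B*B)*18 = B²*18 = 18*B²)
Y(4, -2)*(-131) + (-5 + 1)² = (18*4²)*(-131) + (-5 + 1)² = (18*16)*(-131) + (-4)² = 288*(-131) + 16 = -37728 + 16 = -37712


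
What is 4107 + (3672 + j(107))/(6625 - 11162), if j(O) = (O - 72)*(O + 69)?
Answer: 18623627/4537 ≈ 4104.8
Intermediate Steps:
j(O) = (-72 + O)*(69 + O)
4107 + (3672 + j(107))/(6625 - 11162) = 4107 + (3672 + (-4968 + 107**2 - 3*107))/(6625 - 11162) = 4107 + (3672 + (-4968 + 11449 - 321))/(-4537) = 4107 + (3672 + 6160)*(-1/4537) = 4107 + 9832*(-1/4537) = 4107 - 9832/4537 = 18623627/4537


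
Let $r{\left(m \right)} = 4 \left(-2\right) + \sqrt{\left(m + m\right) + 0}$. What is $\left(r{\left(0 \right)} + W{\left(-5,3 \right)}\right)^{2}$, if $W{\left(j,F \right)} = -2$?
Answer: $100$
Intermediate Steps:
$r{\left(m \right)} = -8 + \sqrt{2} \sqrt{m}$ ($r{\left(m \right)} = -8 + \sqrt{2 m + 0} = -8 + \sqrt{2 m} = -8 + \sqrt{2} \sqrt{m}$)
$\left(r{\left(0 \right)} + W{\left(-5,3 \right)}\right)^{2} = \left(\left(-8 + \sqrt{2} \sqrt{0}\right) - 2\right)^{2} = \left(\left(-8 + \sqrt{2} \cdot 0\right) - 2\right)^{2} = \left(\left(-8 + 0\right) - 2\right)^{2} = \left(-8 - 2\right)^{2} = \left(-10\right)^{2} = 100$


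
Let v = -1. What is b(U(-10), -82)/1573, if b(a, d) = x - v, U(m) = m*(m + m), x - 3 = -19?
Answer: -15/1573 ≈ -0.0095359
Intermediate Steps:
x = -16 (x = 3 - 19 = -16)
U(m) = 2*m² (U(m) = m*(2*m) = 2*m²)
b(a, d) = -15 (b(a, d) = -16 - 1*(-1) = -16 + 1 = -15)
b(U(-10), -82)/1573 = -15/1573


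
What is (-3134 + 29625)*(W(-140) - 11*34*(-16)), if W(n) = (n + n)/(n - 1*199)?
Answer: 53746424296/339 ≈ 1.5854e+8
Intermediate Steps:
W(n) = 2*n/(-199 + n) (W(n) = (2*n)/(n - 199) = (2*n)/(-199 + n) = 2*n/(-199 + n))
(-3134 + 29625)*(W(-140) - 11*34*(-16)) = (-3134 + 29625)*(2*(-140)/(-199 - 140) - 11*34*(-16)) = 26491*(2*(-140)/(-339) - 374*(-16)) = 26491*(2*(-140)*(-1/339) + 5984) = 26491*(280/339 + 5984) = 26491*(2028856/339) = 53746424296/339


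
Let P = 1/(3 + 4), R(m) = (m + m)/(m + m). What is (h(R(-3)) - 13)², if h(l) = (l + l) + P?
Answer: 5776/49 ≈ 117.88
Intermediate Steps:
R(m) = 1 (R(m) = (2*m)/((2*m)) = (2*m)*(1/(2*m)) = 1)
P = ⅐ (P = 1/7 = ⅐ ≈ 0.14286)
h(l) = ⅐ + 2*l (h(l) = (l + l) + ⅐ = 2*l + ⅐ = ⅐ + 2*l)
(h(R(-3)) - 13)² = ((⅐ + 2*1) - 13)² = ((⅐ + 2) - 13)² = (15/7 - 13)² = (-76/7)² = 5776/49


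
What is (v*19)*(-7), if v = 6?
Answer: -798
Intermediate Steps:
(v*19)*(-7) = (6*19)*(-7) = 114*(-7) = -798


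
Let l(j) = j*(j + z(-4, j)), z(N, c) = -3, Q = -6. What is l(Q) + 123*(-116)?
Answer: -14214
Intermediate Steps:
l(j) = j*(-3 + j) (l(j) = j*(j - 3) = j*(-3 + j))
l(Q) + 123*(-116) = -6*(-3 - 6) + 123*(-116) = -6*(-9) - 14268 = 54 - 14268 = -14214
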